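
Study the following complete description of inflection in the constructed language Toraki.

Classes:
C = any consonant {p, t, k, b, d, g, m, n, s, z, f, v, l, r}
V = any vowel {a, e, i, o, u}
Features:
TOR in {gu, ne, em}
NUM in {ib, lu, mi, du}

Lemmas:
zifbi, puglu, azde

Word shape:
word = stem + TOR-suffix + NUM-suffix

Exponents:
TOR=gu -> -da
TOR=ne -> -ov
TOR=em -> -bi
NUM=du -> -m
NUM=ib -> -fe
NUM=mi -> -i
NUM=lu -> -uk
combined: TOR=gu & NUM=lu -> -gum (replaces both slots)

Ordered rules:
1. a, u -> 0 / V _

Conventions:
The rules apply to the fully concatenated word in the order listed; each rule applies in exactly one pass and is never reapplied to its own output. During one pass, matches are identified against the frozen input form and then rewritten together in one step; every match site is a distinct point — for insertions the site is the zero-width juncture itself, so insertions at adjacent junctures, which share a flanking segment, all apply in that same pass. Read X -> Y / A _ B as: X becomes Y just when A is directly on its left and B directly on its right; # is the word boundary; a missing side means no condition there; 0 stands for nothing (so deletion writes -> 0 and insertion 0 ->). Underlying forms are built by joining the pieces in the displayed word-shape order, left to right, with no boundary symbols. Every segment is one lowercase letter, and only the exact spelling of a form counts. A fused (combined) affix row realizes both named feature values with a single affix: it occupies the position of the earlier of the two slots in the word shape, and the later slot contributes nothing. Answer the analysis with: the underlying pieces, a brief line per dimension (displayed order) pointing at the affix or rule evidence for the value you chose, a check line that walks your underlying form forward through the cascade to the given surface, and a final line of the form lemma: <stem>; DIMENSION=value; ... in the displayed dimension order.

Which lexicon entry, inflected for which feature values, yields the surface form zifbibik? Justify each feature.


underlying: zifbi-bi-uk
TOR=em - signalled by the affix -bi
NUM=lu - signalled by the affix -uk
check: zifbibiuk -> zifbibik
lemma: zifbi; TOR=em; NUM=lu


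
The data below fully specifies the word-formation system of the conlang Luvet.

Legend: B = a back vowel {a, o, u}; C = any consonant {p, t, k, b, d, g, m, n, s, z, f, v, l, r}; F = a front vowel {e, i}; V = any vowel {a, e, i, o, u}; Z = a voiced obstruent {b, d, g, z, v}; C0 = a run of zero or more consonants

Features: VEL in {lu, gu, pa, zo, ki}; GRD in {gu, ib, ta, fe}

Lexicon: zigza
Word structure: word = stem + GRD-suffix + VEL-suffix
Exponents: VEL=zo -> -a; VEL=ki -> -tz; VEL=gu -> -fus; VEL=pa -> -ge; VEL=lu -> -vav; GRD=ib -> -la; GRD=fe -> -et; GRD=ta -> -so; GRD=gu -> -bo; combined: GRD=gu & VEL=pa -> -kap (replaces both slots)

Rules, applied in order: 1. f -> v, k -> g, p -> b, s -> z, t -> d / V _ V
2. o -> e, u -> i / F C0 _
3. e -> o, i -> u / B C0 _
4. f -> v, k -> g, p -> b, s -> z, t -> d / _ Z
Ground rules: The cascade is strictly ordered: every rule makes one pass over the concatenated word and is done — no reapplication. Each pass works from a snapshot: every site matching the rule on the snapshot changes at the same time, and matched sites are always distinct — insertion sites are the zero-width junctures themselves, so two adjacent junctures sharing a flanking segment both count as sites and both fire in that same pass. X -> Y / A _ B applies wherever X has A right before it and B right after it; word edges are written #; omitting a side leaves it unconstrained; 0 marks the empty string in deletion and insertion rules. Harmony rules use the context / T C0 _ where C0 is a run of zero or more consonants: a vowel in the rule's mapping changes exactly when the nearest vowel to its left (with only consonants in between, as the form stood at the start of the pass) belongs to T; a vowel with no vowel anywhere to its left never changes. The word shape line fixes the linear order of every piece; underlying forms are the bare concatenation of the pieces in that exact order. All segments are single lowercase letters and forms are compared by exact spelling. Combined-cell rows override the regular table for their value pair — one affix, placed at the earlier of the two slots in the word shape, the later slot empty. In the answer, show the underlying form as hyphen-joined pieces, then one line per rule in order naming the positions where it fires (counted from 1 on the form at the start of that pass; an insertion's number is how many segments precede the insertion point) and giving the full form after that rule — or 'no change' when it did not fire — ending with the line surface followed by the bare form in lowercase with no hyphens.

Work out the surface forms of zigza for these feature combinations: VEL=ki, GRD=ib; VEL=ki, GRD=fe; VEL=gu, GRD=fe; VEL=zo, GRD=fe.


cell VEL=ki, GRD=ib:
underlying: zigza-la-tz
1. f -> v, k -> g, p -> b, s -> z, t -> d / V _ V: no change
2. o -> e, u -> i / F C0 _: no change
3. e -> o, i -> u / B C0 _: no change
4. f -> v, k -> g, p -> b, s -> z, t -> d / _ Z: fires at position(s) 8: zigzaladz
surface: zigzaladz

cell VEL=ki, GRD=fe:
underlying: zigza-et-tz
1. f -> v, k -> g, p -> b, s -> z, t -> d / V _ V: no change
2. o -> e, u -> i / F C0 _: no change
3. e -> o, i -> u / B C0 _: fires at position(s) 6: zigzaottz
4. f -> v, k -> g, p -> b, s -> z, t -> d / _ Z: fires at position(s) 8: zigzaotdz
surface: zigzaotdz

cell VEL=gu, GRD=fe:
underlying: zigza-et-fus
1. f -> v, k -> g, p -> b, s -> z, t -> d / V _ V: no change
2. o -> e, u -> i / F C0 _: fires at position(s) 9: zigzaetfis
3. e -> o, i -> u / B C0 _: fires at position(s) 6: zigzaotfis
4. f -> v, k -> g, p -> b, s -> z, t -> d / _ Z: no change
surface: zigzaotfis

cell VEL=zo, GRD=fe:
underlying: zigza-et-a
1. f -> v, k -> g, p -> b, s -> z, t -> d / V _ V: fires at position(s) 7: zigzaeda
2. o -> e, u -> i / F C0 _: no change
3. e -> o, i -> u / B C0 _: fires at position(s) 6: zigzaoda
4. f -> v, k -> g, p -> b, s -> z, t -> d / _ Z: no change
surface: zigzaoda


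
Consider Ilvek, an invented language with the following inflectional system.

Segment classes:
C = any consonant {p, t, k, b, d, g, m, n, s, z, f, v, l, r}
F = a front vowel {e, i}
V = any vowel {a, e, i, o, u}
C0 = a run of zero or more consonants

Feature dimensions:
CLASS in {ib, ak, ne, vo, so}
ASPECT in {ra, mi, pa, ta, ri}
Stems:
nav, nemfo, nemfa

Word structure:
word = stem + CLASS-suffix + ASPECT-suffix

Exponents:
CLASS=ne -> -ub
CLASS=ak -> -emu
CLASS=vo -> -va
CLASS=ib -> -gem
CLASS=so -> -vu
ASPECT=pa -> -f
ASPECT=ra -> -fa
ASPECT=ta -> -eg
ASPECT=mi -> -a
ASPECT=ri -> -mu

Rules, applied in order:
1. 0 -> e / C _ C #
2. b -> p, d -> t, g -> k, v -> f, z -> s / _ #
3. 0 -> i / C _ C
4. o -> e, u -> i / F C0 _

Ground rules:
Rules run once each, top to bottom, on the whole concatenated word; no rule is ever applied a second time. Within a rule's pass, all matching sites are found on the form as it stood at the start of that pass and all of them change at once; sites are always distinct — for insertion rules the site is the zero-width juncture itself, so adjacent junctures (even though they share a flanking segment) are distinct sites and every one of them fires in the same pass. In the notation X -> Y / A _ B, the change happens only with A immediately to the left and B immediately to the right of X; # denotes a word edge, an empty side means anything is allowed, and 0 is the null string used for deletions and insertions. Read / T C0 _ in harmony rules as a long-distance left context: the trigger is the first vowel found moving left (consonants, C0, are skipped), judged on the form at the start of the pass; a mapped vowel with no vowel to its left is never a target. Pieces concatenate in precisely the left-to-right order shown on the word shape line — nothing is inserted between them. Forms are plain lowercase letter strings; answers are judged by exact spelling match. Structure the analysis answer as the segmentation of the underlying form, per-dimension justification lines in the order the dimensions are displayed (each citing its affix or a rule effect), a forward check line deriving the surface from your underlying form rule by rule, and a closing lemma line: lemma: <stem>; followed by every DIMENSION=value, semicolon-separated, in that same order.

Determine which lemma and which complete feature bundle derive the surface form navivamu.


underlying: nav-va-mu
CLASS=vo - signalled by the affix -va
ASPECT=ri - signalled by the affix -mu
check: navvamu -> navvamu -> navvamu -> navivamu -> navivamu
lemma: nav; CLASS=vo; ASPECT=ri


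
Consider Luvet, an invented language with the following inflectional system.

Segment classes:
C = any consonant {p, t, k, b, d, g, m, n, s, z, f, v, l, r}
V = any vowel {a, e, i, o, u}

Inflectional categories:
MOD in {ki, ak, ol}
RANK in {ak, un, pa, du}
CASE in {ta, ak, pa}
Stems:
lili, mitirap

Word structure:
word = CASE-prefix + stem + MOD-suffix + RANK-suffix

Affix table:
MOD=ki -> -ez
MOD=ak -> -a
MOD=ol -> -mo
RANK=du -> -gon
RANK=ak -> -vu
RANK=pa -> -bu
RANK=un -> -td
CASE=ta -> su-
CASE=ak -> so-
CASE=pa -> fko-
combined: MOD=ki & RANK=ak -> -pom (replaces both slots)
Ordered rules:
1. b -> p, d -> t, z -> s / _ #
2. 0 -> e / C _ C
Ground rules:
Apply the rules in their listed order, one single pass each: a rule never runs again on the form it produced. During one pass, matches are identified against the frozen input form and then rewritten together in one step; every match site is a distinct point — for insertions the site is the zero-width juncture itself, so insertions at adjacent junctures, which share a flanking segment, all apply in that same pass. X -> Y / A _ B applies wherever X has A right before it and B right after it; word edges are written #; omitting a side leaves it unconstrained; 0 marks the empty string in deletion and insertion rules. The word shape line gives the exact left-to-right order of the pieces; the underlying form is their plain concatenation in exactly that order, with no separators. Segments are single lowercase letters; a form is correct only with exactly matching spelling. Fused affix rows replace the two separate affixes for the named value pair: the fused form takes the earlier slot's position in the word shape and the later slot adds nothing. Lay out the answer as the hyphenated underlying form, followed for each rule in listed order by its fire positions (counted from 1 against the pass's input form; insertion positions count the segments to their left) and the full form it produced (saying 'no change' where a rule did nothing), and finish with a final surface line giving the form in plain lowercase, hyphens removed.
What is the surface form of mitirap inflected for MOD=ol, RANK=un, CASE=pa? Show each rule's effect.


underlying: fko-mitirap-mo-td
1. b -> p, d -> t, z -> s / _ #: fires at position(s) 14: fkomitirapmott
2. 0 -> e / C _ C: inserts after position(s) 1, 10, 13: fekomitirapemotet
surface: fekomitirapemotet


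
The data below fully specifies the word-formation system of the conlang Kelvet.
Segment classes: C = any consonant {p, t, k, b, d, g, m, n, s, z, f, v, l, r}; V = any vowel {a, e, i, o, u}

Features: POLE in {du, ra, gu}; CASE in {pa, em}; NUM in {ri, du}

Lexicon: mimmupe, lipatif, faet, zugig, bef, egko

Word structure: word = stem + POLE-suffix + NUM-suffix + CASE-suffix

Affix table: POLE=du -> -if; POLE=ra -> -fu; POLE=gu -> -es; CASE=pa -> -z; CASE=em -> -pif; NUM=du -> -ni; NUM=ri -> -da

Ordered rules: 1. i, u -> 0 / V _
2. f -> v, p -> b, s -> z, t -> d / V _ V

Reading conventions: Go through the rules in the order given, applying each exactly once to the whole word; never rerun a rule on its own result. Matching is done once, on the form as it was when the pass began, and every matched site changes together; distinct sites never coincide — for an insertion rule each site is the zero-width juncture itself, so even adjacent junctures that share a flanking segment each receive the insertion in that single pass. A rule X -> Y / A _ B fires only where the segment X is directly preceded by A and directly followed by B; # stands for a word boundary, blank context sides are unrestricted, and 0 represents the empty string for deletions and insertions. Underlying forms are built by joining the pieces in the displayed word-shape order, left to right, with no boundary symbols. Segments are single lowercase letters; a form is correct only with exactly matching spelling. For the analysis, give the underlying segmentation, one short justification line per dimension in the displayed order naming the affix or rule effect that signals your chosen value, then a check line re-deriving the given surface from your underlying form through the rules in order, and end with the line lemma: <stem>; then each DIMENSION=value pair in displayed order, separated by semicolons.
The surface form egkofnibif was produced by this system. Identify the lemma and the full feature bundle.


underlying: egko-if-ni-pif
POLE=du - signalled by the affix -if
CASE=em - signalled by the affix -pif
NUM=du - signalled by the affix -ni
check: egkoifnipif -> egkofnipif -> egkofnibif
lemma: egko; POLE=du; CASE=em; NUM=du


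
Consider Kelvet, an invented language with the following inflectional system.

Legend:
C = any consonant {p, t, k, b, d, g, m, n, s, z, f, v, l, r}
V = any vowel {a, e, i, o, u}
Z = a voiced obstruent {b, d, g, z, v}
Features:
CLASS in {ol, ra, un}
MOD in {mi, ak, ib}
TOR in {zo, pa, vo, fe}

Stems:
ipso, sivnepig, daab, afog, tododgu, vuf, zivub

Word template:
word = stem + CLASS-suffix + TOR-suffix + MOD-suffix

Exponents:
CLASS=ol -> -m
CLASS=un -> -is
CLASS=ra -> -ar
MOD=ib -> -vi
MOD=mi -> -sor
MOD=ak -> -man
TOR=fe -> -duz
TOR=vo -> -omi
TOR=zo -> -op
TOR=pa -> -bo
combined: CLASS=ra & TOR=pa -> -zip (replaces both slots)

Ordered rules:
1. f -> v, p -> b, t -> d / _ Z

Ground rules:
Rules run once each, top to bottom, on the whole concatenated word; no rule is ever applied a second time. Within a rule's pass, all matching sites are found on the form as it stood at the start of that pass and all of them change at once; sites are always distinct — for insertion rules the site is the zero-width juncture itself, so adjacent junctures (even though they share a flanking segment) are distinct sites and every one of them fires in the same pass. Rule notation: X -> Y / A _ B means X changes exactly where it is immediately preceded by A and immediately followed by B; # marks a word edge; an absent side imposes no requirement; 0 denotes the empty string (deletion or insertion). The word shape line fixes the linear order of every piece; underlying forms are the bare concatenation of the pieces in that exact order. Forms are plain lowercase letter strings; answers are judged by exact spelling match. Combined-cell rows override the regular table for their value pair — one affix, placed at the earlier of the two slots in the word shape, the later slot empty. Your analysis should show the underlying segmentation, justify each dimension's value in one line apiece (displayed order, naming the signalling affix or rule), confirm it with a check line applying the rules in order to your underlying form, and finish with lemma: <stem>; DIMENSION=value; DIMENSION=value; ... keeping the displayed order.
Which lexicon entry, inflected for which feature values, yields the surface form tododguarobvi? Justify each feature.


underlying: tododgu-ar-op-vi
CLASS=ra - signalled by the affix -ar
MOD=ib - signalled by the affix -vi
TOR=zo - signalled by the affix -op
check: tododguaropvi -> tododguarobvi
lemma: tododgu; CLASS=ra; MOD=ib; TOR=zo


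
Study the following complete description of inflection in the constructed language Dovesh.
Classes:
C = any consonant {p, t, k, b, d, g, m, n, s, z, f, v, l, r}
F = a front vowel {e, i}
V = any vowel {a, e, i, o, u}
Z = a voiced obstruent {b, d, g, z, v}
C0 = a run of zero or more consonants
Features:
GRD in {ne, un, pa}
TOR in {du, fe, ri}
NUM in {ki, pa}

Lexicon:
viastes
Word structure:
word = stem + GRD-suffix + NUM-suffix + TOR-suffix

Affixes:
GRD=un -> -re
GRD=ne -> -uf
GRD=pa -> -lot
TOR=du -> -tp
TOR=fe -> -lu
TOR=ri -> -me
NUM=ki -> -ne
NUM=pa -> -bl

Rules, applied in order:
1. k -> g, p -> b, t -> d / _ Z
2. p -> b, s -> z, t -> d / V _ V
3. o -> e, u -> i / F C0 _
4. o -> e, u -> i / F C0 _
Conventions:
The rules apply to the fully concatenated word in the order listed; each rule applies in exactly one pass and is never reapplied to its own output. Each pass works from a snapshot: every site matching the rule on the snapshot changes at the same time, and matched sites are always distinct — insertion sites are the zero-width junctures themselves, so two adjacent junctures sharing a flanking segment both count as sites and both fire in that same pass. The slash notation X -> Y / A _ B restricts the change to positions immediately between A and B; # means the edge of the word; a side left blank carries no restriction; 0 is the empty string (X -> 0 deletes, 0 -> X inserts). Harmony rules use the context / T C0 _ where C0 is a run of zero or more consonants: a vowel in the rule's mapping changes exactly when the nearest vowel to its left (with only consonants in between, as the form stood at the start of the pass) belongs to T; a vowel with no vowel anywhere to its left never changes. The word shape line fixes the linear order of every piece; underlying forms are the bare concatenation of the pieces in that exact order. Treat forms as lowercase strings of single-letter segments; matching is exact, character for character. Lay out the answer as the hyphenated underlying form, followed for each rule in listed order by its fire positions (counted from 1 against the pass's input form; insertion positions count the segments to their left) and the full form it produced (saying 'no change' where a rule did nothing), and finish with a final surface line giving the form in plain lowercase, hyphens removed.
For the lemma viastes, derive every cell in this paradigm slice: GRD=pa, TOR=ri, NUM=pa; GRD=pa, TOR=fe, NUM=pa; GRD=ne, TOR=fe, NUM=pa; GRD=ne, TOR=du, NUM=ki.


cell GRD=pa, TOR=ri, NUM=pa:
underlying: viastes-lot-bl-me
1. k -> g, p -> b, t -> d / _ Z: fires at position(s) 10: viasteslodblme
2. p -> b, s -> z, t -> d / V _ V: no change
3. o -> e, u -> i / F C0 _: fires at position(s) 9: viastesledblme
4. o -> e, u -> i / F C0 _: no change
surface: viastesledblme

cell GRD=pa, TOR=fe, NUM=pa:
underlying: viastes-lot-bl-lu
1. k -> g, p -> b, t -> d / _ Z: fires at position(s) 10: viasteslodbllu
2. p -> b, s -> z, t -> d / V _ V: no change
3. o -> e, u -> i / F C0 _: fires at position(s) 9: viastesledbllu
4. o -> e, u -> i / F C0 _: fires at position(s) 14: viastesledblli
surface: viastesledblli

cell GRD=ne, TOR=fe, NUM=pa:
underlying: viastes-uf-bl-lu
1. k -> g, p -> b, t -> d / _ Z: no change
2. p -> b, s -> z, t -> d / V _ V: fires at position(s) 7: viastezufbllu
3. o -> e, u -> i / F C0 _: fires at position(s) 8: viastezifbllu
4. o -> e, u -> i / F C0 _: fires at position(s) 13: viastezifblli
surface: viastezifblli

cell GRD=ne, TOR=du, NUM=ki:
underlying: viastes-uf-ne-tp
1. k -> g, p -> b, t -> d / _ Z: no change
2. p -> b, s -> z, t -> d / V _ V: fires at position(s) 7: viastezufnetp
3. o -> e, u -> i / F C0 _: fires at position(s) 8: viastezifnetp
4. o -> e, u -> i / F C0 _: no change
surface: viastezifnetp


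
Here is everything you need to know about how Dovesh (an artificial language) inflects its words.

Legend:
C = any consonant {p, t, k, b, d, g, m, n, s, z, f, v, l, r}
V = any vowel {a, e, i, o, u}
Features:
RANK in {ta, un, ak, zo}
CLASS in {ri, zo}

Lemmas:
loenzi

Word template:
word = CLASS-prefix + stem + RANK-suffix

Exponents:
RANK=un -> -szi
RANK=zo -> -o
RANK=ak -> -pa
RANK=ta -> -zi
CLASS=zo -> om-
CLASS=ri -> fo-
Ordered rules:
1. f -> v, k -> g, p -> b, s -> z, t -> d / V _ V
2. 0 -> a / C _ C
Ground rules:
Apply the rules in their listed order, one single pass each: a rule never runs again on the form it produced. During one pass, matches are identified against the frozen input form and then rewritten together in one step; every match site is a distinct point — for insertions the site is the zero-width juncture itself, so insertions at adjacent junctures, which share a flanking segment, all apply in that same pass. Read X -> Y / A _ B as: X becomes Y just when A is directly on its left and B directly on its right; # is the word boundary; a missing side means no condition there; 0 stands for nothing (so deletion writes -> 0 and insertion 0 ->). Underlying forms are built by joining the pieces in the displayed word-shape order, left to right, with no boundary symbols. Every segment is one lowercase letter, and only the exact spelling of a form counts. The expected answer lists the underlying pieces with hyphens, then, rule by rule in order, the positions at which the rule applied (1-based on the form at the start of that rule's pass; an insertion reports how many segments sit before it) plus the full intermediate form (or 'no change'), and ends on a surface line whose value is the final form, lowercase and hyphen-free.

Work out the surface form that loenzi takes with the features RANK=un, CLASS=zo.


underlying: om-loenzi-szi
1. f -> v, k -> g, p -> b, s -> z, t -> d / V _ V: no change
2. 0 -> a / C _ C: inserts after position(s) 2, 6, 9: omaloenazisazi
surface: omaloenazisazi


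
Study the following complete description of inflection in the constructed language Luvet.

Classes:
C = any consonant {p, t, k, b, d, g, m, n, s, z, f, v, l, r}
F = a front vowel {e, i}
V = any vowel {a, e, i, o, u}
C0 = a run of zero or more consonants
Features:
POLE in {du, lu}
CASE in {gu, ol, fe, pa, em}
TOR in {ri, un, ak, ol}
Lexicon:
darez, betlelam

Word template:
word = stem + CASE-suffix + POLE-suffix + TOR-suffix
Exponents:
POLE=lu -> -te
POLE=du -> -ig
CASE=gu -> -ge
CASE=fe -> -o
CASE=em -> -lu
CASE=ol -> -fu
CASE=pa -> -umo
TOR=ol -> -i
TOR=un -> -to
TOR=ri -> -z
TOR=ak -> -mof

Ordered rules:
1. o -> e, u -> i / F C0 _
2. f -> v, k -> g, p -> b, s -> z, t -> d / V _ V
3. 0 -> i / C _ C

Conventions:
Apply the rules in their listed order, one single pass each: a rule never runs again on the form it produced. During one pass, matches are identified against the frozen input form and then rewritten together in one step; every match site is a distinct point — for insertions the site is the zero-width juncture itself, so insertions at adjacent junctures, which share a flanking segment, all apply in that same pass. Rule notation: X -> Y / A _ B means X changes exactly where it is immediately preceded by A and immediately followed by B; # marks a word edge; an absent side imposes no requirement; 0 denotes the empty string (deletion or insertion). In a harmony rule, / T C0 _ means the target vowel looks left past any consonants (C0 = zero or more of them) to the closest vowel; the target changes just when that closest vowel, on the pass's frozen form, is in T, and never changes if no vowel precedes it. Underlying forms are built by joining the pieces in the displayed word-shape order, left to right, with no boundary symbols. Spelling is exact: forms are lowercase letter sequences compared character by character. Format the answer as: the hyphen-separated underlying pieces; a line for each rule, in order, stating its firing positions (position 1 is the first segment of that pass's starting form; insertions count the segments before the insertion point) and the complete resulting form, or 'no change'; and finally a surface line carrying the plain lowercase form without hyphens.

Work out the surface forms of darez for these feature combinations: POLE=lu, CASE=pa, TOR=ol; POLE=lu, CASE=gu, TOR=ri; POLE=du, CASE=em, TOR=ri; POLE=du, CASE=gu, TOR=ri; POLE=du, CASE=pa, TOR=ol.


cell POLE=lu, CASE=pa, TOR=ol:
underlying: darez-umo-te-i
1. o -> e, u -> i / F C0 _: fires at position(s) 6: darezimotei
2. f -> v, k -> g, p -> b, s -> z, t -> d / V _ V: fires at position(s) 9: darezimodei
3. 0 -> i / C _ C: no change
surface: darezimodei

cell POLE=lu, CASE=gu, TOR=ri:
underlying: darez-ge-te-z
1. o -> e, u -> i / F C0 _: no change
2. f -> v, k -> g, p -> b, s -> z, t -> d / V _ V: fires at position(s) 8: darezgedez
3. 0 -> i / C _ C: inserts after position(s) 5: darezigedez
surface: darezigedez

cell POLE=du, CASE=em, TOR=ri:
underlying: darez-lu-ig-z
1. o -> e, u -> i / F C0 _: fires at position(s) 7: darezliigz
2. f -> v, k -> g, p -> b, s -> z, t -> d / V _ V: no change
3. 0 -> i / C _ C: inserts after position(s) 5, 9: dareziliigiz
surface: dareziliigiz

cell POLE=du, CASE=gu, TOR=ri:
underlying: darez-ge-ig-z
1. o -> e, u -> i / F C0 _: no change
2. f -> v, k -> g, p -> b, s -> z, t -> d / V _ V: no change
3. 0 -> i / C _ C: inserts after position(s) 5, 9: darezigeigiz
surface: darezigeigiz

cell POLE=du, CASE=pa, TOR=ol:
underlying: darez-umo-ig-i
1. o -> e, u -> i / F C0 _: fires at position(s) 6: darezimoigi
2. f -> v, k -> g, p -> b, s -> z, t -> d / V _ V: no change
3. 0 -> i / C _ C: no change
surface: darezimoigi


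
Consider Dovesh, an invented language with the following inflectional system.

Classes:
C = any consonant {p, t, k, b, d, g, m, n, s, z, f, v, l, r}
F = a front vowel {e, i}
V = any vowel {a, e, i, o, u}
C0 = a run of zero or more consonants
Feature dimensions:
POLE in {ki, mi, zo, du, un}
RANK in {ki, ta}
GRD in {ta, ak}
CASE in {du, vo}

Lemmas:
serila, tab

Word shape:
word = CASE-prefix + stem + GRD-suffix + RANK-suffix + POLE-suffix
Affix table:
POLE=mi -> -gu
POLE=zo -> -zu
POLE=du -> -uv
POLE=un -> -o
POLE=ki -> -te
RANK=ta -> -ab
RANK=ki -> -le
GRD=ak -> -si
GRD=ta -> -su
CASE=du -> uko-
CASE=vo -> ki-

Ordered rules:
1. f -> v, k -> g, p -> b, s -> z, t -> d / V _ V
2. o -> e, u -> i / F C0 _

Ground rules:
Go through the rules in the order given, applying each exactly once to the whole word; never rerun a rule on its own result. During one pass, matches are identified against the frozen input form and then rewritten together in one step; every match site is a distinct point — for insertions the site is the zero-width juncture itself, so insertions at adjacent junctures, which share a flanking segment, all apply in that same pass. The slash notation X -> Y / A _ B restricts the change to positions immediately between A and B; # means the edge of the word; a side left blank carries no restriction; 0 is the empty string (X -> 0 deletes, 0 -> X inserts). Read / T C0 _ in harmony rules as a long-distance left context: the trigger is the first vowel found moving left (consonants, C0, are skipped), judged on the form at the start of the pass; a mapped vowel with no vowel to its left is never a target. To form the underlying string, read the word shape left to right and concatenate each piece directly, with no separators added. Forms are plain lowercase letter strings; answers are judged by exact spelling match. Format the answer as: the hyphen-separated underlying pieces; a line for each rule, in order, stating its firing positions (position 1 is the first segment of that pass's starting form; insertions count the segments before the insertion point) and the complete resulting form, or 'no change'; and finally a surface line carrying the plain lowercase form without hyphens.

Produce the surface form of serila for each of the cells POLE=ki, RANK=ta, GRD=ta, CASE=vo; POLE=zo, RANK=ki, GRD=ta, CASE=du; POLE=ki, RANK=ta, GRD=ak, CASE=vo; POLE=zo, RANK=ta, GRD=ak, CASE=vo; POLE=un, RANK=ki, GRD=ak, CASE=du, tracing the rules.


cell POLE=ki, RANK=ta, GRD=ta, CASE=vo:
underlying: ki-serila-su-ab-te
1. f -> v, k -> g, p -> b, s -> z, t -> d / V _ V: fires at position(s) 3, 9: kizerilazuabte
2. o -> e, u -> i / F C0 _: no change
surface: kizerilazuabte

cell POLE=zo, RANK=ki, GRD=ta, CASE=du:
underlying: uko-serila-su-le-zu
1. f -> v, k -> g, p -> b, s -> z, t -> d / V _ V: fires at position(s) 2, 4, 10: ugozerilazulezu
2. o -> e, u -> i / F C0 _: fires at position(s) 15: ugozerilazulezi
surface: ugozerilazulezi

cell POLE=ki, RANK=ta, GRD=ak, CASE=vo:
underlying: ki-serila-si-ab-te
1. f -> v, k -> g, p -> b, s -> z, t -> d / V _ V: fires at position(s) 3, 9: kizerilaziabte
2. o -> e, u -> i / F C0 _: no change
surface: kizerilaziabte

cell POLE=zo, RANK=ta, GRD=ak, CASE=vo:
underlying: ki-serila-si-ab-zu
1. f -> v, k -> g, p -> b, s -> z, t -> d / V _ V: fires at position(s) 3, 9: kizerilaziabzu
2. o -> e, u -> i / F C0 _: no change
surface: kizerilaziabzu

cell POLE=un, RANK=ki, GRD=ak, CASE=du:
underlying: uko-serila-si-le-o
1. f -> v, k -> g, p -> b, s -> z, t -> d / V _ V: fires at position(s) 2, 4, 10: ugozerilazileo
2. o -> e, u -> i / F C0 _: fires at position(s) 14: ugozerilazilee
surface: ugozerilazilee


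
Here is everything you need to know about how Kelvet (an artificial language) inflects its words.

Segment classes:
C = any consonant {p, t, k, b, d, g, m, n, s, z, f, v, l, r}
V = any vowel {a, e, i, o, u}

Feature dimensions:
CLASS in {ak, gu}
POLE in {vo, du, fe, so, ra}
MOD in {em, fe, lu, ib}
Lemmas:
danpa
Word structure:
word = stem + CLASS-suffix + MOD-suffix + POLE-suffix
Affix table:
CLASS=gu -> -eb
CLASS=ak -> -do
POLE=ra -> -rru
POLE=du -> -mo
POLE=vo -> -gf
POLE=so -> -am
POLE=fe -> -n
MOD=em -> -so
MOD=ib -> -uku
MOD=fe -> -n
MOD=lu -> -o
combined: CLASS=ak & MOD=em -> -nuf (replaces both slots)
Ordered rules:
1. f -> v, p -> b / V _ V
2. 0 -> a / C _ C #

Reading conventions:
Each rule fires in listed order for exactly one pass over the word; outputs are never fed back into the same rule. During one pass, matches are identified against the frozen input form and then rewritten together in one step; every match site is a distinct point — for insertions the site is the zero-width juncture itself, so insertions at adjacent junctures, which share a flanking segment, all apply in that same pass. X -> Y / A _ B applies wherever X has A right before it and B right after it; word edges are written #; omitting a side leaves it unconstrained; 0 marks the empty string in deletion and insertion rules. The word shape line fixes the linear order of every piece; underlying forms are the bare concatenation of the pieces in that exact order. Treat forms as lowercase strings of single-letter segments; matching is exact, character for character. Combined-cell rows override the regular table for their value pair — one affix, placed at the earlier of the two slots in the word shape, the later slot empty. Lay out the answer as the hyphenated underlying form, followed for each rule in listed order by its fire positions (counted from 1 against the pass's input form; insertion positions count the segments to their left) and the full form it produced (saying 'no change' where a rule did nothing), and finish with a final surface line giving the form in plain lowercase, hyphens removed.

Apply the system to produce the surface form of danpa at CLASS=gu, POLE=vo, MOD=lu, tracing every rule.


underlying: danpa-eb-o-gf
1. f -> v, p -> b / V _ V: no change
2. 0 -> a / C _ C #: inserts after position(s) 9: danpaebogaf
surface: danpaebogaf


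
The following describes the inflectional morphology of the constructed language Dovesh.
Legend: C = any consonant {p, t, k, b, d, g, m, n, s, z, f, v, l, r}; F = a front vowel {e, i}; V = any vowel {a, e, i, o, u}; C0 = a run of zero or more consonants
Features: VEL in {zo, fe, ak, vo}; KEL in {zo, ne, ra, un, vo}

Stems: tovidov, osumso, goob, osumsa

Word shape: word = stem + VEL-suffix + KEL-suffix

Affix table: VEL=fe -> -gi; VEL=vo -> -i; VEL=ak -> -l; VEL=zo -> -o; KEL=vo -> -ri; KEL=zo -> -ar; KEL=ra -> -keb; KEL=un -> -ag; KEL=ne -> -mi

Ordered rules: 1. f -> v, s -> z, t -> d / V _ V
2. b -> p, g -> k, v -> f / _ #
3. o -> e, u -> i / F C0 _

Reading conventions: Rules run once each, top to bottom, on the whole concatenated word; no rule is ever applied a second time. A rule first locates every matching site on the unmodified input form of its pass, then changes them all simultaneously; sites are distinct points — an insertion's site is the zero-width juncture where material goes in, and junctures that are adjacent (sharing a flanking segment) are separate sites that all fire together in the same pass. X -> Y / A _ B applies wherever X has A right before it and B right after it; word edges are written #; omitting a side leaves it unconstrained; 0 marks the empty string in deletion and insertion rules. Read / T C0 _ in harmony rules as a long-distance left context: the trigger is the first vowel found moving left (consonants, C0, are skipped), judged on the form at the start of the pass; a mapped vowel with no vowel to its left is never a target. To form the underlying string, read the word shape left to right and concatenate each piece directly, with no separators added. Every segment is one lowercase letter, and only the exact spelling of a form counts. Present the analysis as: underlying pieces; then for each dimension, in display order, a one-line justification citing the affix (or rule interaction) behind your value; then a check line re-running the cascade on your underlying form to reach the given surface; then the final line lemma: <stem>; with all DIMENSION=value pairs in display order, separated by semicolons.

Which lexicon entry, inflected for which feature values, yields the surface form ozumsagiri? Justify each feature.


underlying: osumsa-gi-ri
VEL=fe - signalled by the affix -gi
KEL=vo - signalled by the affix -ri
check: osumsagiri -> ozumsagiri -> ozumsagiri -> ozumsagiri
lemma: osumsa; VEL=fe; KEL=vo


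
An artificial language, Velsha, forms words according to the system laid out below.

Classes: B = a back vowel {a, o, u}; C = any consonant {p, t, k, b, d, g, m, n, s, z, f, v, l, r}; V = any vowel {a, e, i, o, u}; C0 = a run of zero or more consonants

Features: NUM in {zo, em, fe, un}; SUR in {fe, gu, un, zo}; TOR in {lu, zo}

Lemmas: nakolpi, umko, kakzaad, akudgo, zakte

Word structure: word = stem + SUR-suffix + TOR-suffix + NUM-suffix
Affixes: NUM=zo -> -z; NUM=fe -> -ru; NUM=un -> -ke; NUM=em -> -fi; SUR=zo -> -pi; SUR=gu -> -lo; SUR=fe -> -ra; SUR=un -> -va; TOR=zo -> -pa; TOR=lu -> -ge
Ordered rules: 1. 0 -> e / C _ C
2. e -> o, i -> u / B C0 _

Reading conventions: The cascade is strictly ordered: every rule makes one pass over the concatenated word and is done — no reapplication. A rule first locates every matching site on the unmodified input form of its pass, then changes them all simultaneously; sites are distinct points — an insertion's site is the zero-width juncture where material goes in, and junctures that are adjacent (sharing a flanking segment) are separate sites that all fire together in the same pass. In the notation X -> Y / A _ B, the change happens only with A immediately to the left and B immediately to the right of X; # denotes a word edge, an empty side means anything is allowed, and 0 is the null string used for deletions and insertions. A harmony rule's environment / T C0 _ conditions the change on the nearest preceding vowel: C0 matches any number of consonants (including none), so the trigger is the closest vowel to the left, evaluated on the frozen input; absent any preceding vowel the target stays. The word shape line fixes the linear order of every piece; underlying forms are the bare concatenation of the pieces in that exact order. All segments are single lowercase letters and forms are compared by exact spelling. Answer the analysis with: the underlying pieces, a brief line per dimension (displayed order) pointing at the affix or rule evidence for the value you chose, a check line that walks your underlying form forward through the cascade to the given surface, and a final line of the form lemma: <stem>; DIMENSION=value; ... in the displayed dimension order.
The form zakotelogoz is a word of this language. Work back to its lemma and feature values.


underlying: zakte-lo-ge-z
NUM=zo - signalled by the affix -z
SUR=gu - signalled by the affix -lo
TOR=lu - signalled by the affix -ge
check: zaktelogez -> zaketelogez -> zakotelogoz
lemma: zakte; NUM=zo; SUR=gu; TOR=lu


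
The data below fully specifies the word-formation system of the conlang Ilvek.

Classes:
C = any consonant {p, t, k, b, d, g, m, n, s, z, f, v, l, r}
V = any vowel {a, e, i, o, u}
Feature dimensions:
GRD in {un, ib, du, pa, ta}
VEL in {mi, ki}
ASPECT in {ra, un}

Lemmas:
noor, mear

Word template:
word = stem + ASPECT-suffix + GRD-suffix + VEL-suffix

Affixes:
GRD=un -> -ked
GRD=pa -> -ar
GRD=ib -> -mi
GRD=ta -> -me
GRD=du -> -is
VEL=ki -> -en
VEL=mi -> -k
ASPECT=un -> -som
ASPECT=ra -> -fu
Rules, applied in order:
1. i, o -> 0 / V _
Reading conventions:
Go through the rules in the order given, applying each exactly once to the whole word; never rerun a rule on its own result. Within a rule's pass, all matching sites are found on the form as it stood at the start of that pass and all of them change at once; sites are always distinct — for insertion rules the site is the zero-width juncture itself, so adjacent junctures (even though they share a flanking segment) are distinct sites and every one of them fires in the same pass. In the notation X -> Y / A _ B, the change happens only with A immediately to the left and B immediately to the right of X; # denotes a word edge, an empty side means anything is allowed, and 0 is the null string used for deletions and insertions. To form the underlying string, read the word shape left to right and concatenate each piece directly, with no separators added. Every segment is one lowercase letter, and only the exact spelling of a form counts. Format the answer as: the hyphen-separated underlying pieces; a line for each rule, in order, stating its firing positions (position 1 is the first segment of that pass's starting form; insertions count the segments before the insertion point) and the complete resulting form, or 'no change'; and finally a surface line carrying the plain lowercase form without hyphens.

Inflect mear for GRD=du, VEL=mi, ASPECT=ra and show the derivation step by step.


underlying: mear-fu-is-k
1. i, o -> 0 / V _: fires at position(s) 7: mearfusk
surface: mearfusk


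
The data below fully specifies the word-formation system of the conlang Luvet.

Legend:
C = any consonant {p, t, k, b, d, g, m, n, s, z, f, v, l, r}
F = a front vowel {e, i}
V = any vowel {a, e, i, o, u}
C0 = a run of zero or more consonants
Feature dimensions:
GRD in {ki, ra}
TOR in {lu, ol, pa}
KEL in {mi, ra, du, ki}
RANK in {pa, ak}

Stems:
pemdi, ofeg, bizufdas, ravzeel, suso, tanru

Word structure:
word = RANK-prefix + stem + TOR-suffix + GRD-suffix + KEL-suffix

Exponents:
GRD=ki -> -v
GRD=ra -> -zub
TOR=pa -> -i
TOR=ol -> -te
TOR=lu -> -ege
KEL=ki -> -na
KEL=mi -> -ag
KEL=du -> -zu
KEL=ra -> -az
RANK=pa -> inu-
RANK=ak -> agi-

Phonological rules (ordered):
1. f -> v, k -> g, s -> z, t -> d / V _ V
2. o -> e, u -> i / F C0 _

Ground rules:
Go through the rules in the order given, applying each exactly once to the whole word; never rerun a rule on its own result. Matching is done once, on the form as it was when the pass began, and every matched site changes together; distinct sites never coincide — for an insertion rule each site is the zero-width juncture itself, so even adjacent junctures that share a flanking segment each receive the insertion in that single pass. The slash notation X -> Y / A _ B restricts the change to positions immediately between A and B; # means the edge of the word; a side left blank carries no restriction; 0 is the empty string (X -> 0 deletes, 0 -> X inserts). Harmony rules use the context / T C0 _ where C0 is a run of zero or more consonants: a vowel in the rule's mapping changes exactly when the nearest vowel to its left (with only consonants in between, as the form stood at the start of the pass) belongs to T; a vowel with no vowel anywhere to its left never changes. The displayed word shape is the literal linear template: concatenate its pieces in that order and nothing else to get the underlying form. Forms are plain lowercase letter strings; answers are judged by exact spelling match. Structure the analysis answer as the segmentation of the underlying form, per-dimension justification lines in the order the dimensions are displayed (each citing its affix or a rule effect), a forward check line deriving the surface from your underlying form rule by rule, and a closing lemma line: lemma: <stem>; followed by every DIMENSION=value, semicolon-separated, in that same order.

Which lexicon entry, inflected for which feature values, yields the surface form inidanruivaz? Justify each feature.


underlying: inu-tanru-i-v-az
GRD=ki - signalled by the affix -v
TOR=pa - signalled by the affix -i
KEL=ra - signalled by the affix -az
RANK=pa - signalled by the affix inu-
check: inutanruivaz -> inudanruivaz -> inidanruivaz
lemma: tanru; GRD=ki; TOR=pa; KEL=ra; RANK=pa
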